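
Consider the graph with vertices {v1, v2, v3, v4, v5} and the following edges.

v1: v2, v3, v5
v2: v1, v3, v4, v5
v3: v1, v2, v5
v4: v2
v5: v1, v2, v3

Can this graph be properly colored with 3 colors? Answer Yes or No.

v1, v2, v3, v5 are pairwise adjacent (a clique of size 4), so at least 4 colors are needed.
So 3 colors are not enough.

No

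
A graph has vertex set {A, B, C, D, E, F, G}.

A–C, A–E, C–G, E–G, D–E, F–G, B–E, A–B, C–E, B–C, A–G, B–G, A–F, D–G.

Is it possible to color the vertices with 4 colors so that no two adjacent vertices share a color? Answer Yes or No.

A, B, C, E, G form a clique, so at least 5 colors are needed.
So 4 colors are not enough.

No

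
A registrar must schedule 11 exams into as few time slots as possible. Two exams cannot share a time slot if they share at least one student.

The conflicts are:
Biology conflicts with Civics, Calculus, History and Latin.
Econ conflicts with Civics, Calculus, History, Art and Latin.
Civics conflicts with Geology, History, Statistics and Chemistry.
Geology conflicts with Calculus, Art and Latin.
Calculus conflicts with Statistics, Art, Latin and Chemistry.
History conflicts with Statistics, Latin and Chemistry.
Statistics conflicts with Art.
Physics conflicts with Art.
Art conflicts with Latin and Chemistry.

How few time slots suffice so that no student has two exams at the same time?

4

Geology, Calculus, Art, Latin pairwise conflict, so at least 4 time slots are needed.
4 time slots suffice: Biology=4, Econ=4, Civics=2, Geology=4, Calculus=1, History=1, Statistics=3, Physics=1, Art=2, Latin=3, Chemistry=3. Each listed conflict is separated.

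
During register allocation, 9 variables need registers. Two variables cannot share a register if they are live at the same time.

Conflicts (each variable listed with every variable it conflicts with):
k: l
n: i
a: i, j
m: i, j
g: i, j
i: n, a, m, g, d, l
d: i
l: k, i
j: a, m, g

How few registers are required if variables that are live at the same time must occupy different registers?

n and i conflict, so at least 2 registers are needed.
2 registers suffice: register 1 → {k, i, j}; register 2 → {n, a, m, g, d, l}. Each listed conflict is separated.

2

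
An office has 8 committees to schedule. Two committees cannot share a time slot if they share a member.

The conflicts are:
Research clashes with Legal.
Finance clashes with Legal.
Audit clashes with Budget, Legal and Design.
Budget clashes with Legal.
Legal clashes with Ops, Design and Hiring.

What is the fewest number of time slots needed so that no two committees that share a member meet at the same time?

Audit, Legal, Design all conflict with each other, so at least 3 time slots are needed.
3 time slots suffice: time slot 1 → {Legal}; time slot 2 → {Research, Finance, Audit, Ops, Hiring}; time slot 3 → {Budget, Design}. Each listed conflict is separated.

3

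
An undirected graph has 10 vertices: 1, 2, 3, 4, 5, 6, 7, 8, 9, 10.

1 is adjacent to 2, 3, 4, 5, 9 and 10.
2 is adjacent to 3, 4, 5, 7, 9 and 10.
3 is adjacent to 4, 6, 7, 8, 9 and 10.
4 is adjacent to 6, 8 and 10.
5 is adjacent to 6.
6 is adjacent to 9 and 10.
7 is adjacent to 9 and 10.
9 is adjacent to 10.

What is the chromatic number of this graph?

5

1, 2, 3, 4, 10 are pairwise adjacent (a clique of size 5), so at least 5 colors are needed.
One proper 5-coloring: 1=purple, 2=green, 3=red, 4=yellow, 5=red, 6=green, 7=purple, 8=blue, 9=yellow, 10=blue. Each edge has distinct colors on its endpoints.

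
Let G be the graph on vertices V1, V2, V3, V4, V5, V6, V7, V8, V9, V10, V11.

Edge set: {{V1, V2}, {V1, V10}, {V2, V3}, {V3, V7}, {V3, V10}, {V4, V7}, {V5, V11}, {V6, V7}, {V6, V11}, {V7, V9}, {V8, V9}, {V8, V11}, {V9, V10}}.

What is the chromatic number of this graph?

The cycle V7-V9-V8-V11-V6-V7 has odd length 5, so it cannot be 2-colored; at least 3 colors are needed.
3 colors suffice: color 1 → {V2, V7, V10, V11}; color 2 → {V1, V3, V4, V5, V6, V9}; color 3 → {V8}. No two adjacent vertices share a color.

3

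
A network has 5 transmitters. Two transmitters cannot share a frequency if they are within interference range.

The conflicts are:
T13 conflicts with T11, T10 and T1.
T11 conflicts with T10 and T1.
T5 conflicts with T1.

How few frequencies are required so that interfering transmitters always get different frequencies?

3

T13, T11, T1 pairwise conflict, so at least 3 frequencies are needed.
3 frequencies suffice: frequency 1 → {T10, T1}; frequency 2 → {T13, T5}; frequency 3 → {T11}. Every pair that conflicts lands in different frequencies.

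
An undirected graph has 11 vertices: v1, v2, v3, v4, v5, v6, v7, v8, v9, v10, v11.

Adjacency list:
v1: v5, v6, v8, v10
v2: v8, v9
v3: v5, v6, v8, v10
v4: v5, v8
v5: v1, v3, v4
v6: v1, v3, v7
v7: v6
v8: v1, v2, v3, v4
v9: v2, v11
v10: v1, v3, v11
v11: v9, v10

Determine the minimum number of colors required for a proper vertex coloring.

2

v10 and v11 are adjacent, so at least 2 colors are needed.
One proper 2-coloring: v1=2, v2=2, v3=2, v4=2, v5=1, v6=1, v7=2, v8=1, v9=1, v10=1, v11=2. Each edge has distinct colors on its endpoints.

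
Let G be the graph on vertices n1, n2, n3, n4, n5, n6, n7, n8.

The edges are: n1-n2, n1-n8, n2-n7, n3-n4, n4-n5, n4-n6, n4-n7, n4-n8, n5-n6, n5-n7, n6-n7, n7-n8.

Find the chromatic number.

4

n4, n5, n6, n7 are mutually adjacent (a clique of size 4), so at least 4 colors are needed.
A valid assignment using 4 colors: n1=1, n2=2, n3=1, n4=2, n5=3, n6=4, n7=1, n8=3. No two adjacent vertices share a color.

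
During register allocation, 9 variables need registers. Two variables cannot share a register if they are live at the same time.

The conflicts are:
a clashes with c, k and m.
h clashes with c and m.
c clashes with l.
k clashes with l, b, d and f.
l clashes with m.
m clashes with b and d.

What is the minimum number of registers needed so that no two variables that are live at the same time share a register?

2

a and m conflict, so at least 2 registers are needed.
A valid assignment using 2 registers: a=2, h=2, c=1, k=1, l=2, m=1, b=2, d=2, f=2. Each listed conflict is separated.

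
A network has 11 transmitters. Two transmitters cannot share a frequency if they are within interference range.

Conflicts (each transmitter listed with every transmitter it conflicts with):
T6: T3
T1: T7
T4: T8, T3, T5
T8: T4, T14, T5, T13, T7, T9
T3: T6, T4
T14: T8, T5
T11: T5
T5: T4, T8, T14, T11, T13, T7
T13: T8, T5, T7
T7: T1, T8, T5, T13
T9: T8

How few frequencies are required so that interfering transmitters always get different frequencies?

4

T8, T5, T13, T7 are mutually in conflict, so at least 4 frequencies are needed.
4 frequencies suffice: frequency 1 → {T1, T8, T3, T11}; frequency 2 → {T6, T5, T9}; frequency 3 → {T4, T14, T7}; frequency 4 → {T13}. Each listed conflict is separated.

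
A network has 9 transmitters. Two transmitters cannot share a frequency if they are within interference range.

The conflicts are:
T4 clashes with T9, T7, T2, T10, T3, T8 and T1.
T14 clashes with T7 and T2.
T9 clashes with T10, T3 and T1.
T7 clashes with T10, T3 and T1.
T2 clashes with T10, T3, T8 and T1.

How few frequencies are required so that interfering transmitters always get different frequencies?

3

T4, T9, T1 pairwise conflict, so at least 3 frequencies are needed.
3 frequencies suffice: T4=1, T14=1, T9=2, T7=2, T2=2, T10=3, T3=3, T8=3, T1=3. Every pair that conflicts lands in different frequencies.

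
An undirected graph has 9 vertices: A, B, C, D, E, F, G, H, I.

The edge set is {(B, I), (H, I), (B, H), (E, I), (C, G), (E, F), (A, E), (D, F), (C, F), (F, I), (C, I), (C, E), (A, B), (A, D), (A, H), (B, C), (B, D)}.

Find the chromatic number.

4

C, E, F, I are mutually adjacent (a clique of size 4), so at least 4 colors are needed.
4 colors suffice: color 1 → {A, C}; color 2 → {D, G, I}; color 3 → {B, F}; color 4 → {E, H}. No two adjacent vertices share a color.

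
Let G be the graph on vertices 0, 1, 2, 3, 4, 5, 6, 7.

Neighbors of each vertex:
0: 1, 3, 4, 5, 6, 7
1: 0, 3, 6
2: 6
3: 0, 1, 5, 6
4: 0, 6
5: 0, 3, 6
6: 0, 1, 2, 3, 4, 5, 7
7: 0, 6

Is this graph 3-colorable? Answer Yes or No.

No

0, 1, 3, 6 are pairwise adjacent (a clique of size 4), so at least 4 colors are needed.
So 3 colors are not enough.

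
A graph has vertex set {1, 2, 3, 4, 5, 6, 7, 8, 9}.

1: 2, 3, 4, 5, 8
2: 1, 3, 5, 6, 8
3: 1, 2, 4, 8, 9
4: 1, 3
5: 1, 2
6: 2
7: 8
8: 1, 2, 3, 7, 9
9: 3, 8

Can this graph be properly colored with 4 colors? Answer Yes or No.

Yes

The chromatic number is 4. 1, 2, 3, 8 are mutually adjacent (a clique of size 4), so at least 4 colors are needed.
4 colors suffice: color a → {4, 5, 6, 8}; color b → {2, 7, 9}; color c → {1}; color d → {3}.
That is already a proper 4-coloring.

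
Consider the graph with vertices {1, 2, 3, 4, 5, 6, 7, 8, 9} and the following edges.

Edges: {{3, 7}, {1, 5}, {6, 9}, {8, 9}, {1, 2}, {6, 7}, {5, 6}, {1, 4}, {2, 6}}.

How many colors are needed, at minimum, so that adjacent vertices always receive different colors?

6 and 9 are adjacent, so at least 2 colors are needed.
2 colors suffice: color a → {1, 3, 6, 8}; color b → {2, 4, 5, 7, 9}. No two adjacent vertices share a color.

2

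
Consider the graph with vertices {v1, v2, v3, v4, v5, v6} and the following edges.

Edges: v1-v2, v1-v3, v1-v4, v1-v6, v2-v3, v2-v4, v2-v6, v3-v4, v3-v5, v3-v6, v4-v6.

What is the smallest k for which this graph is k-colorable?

5

v1, v2, v3, v4, v6 are pairwise adjacent (a clique of size 5), so at least 5 colors are needed.
5 colors suffice: color red → {v3}; color blue → {v4, v5}; color green → {v2}; color yellow → {v6}; color purple → {v1}. Every edge joins two different colors.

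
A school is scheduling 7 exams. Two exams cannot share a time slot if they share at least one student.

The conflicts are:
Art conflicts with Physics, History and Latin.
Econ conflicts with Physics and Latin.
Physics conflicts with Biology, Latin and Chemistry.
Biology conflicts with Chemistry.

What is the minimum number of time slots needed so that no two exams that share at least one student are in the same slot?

3

Econ, Physics, Latin are mutually in conflict, so at least 3 time slots are needed.
Using 3 time slots: Art=3, Econ=3, Physics=1, History=1, Biology=3, Latin=2, Chemistry=2. Every pair that conflicts lands in different time slots.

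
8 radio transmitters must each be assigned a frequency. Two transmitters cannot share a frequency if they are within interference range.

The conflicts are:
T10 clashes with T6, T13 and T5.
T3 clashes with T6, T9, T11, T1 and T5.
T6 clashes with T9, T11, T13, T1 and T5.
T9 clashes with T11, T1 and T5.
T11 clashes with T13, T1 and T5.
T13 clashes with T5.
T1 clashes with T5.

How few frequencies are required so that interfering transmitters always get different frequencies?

6

T3, T6, T9, T11, T1, T5 pairwise conflict, so at least 6 frequencies are needed.
6 frequencies suffice: frequency 1 → {T5}; frequency 2 → {T6}; frequency 3 → {T10, T11}; frequency 4 → {T3, T13}; frequency 5 → {T9}; frequency 6 → {T1}. Each listed conflict is separated.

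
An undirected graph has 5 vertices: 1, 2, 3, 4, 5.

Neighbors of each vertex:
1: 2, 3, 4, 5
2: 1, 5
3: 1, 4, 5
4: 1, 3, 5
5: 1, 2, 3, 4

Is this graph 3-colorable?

No

1, 3, 4, 5 are pairwise adjacent (a clique of size 4), so at least 4 colors are needed.
So 3 colors are not enough.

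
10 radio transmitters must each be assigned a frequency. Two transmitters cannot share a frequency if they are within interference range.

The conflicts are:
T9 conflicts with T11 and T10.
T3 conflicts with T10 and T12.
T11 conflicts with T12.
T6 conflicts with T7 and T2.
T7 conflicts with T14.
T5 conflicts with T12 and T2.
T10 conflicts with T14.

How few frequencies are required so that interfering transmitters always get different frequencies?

The cycle T12-T11-T9-T10-T3-T12 has odd length 5, so it cannot be 2-colored; at least 3 frequencies are needed.
3 frequencies suffice: T9=2, T3=2, T11=3, T6=2, T7=1, T5=2, T10=1, T12=1, T2=1, T14=2. Every pair that conflicts lands in different frequencies.

3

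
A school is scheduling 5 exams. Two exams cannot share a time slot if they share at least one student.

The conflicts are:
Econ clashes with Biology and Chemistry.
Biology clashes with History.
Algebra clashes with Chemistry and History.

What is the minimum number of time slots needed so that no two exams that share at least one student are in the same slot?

3

The cycle History-Biology-Econ-Chemistry-Algebra-History has odd length 5, so it cannot be 2-colored; at least 3 time slots are needed.
3 time slots suffice: time slot 1 → {Econ, History}; time slot 2 → {Biology, Algebra}; time slot 3 → {Chemistry}. No two conflicting exams share a time slot.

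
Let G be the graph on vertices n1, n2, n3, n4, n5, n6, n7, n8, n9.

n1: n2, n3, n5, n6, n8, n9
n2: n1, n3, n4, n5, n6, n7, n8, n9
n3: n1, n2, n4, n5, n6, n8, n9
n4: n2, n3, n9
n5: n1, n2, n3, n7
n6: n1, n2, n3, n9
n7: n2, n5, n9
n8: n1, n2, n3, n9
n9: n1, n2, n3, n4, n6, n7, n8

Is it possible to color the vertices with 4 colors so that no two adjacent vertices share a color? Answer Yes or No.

n1, n2, n3, n6, n9 are pairwise adjacent (a clique of size 5), so at least 5 colors are needed.
So 4 colors are not enough.

No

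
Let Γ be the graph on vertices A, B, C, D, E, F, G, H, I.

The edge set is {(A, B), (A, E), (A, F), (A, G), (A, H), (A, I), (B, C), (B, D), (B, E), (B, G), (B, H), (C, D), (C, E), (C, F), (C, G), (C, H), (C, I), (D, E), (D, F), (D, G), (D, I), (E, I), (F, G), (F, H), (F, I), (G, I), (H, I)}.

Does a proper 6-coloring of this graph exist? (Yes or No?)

Yes

The chromatic number is 5. C, D, F, G, I are mutually adjacent (a clique of size 5), so at least 5 colors are needed.
5 colors suffice: A=1, B=2, C=1, D=5, E=3, F=4, G=3, H=3, I=2.
Since 6 ≥ 5, a proper 6-coloring certainly exists.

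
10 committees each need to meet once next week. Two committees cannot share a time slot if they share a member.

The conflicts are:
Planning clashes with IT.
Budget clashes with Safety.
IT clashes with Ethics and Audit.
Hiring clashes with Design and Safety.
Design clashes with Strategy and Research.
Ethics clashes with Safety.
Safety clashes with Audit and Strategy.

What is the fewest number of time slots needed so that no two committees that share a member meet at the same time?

2

IT and Audit conflict, so at least 2 time slots are needed.
2 time slots suffice: Planning=2, Budget=2, IT=1, Hiring=2, Design=1, Ethics=2, Safety=1, Audit=2, Strategy=2, Research=2. No two conflicting committees share a time slot.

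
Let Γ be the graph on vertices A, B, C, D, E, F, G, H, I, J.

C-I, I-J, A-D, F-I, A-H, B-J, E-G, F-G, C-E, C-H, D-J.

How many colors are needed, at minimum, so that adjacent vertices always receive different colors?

The cycle G-F-I-C-E-G has odd length 5, so it cannot be 2-colored; at least 3 colors are needed.
3 colors suffice: color 1 → {B, D, E, H, I}; color 2 → {A, C, G, J}; color 3 → {F}. Every edge joins two different colors.

3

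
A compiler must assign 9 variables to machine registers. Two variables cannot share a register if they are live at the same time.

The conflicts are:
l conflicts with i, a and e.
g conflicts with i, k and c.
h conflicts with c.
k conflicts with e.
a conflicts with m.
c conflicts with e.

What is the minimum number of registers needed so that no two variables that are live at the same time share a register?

The cycle e-k-g-i-l-e has odd length 5, so it cannot be 2-colored; at least 3 registers are needed.
3 registers suffice: register 1 → {g, h, a, e}; register 2 → {l, k, m, c}; register 3 → {i}. Every pair that conflicts lands in different registers.

3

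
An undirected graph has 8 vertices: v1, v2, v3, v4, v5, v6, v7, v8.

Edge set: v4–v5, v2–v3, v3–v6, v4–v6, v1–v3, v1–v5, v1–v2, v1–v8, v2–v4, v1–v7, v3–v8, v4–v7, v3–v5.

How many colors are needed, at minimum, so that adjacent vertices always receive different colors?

3

v1, v3, v8 are pairwise adjacent, so at least 3 colors are needed.
One proper 3-coloring: v1=R, v2=G, v3=B, v4=R, v5=G, v6=G, v7=B, v8=G. Each edge has distinct colors on its endpoints.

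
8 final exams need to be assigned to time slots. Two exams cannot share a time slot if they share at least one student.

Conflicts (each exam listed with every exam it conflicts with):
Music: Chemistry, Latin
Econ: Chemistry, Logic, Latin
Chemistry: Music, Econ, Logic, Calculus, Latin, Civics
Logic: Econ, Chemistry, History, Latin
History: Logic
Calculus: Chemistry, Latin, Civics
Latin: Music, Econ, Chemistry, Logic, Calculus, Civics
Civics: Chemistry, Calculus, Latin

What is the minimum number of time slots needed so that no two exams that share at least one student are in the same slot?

4

Chemistry, Calculus, Latin, Civics all conflict with each other, so at least 4 time slots are needed.
4 time slots suffice: time slot 1 → {Chemistry, History}; time slot 2 → {Latin}; time slot 3 → {Music, Logic, Civics}; time slot 4 → {Econ, Calculus}. Each listed conflict is separated.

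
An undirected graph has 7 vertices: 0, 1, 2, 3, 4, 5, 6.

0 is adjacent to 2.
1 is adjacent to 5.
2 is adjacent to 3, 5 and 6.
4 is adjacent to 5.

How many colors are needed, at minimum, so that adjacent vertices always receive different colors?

2 and 5 are adjacent, so at least 2 colors are needed.
2 colors suffice: color a → {1, 2, 4}; color b → {0, 3, 5, 6}. Every edge joins two different colors.

2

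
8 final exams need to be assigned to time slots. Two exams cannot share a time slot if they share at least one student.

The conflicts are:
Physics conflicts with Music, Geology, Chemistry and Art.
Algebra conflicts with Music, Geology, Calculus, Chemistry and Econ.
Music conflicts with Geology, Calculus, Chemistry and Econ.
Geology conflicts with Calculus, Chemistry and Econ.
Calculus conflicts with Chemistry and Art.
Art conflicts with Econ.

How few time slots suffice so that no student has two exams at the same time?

Algebra, Music, Geology, Calculus, Chemistry pairwise conflict, so at least 5 time slots are needed.
A valid assignment using 5 time slots: Physics=3, Algebra=3, Music=2, Geology=1, Calculus=5, Chemistry=4, Art=1, Econ=4. No two conflicting exams share a time slot.

5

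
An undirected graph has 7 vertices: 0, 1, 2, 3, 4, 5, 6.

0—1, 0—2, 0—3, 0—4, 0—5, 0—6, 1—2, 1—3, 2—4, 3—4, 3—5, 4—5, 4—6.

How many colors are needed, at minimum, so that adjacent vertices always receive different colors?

0, 3, 4, 5 form a clique, so at least 4 colors are needed.
4 colors suffice: 0=red, 1=blue, 2=green, 3=green, 4=blue, 5=yellow, 6=green. Every edge joins two different colors.

4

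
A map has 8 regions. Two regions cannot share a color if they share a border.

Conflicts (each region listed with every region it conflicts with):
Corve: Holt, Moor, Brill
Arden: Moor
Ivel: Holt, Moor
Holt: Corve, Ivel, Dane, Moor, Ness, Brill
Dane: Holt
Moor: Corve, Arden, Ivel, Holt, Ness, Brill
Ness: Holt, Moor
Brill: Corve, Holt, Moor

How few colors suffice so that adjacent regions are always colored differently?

Corve, Holt, Moor, Brill are mutually in conflict, so at least 4 colors are needed.
One proper 4-coloring: Corve=3, Arden=1, Ivel=3, Holt=1, Dane=2, Moor=2, Ness=3, Brill=4. Each listed conflict is separated.

4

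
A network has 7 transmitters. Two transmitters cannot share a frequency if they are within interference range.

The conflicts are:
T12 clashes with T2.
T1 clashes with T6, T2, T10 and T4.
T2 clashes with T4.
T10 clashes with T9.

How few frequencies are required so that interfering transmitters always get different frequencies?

3

T1, T2, T4 are mutually in conflict, so at least 3 frequencies are needed.
3 frequencies suffice: T12=1, T1=1, T6=2, T2=2, T10=2, T9=1, T4=3. Every pair that conflicts lands in different frequencies.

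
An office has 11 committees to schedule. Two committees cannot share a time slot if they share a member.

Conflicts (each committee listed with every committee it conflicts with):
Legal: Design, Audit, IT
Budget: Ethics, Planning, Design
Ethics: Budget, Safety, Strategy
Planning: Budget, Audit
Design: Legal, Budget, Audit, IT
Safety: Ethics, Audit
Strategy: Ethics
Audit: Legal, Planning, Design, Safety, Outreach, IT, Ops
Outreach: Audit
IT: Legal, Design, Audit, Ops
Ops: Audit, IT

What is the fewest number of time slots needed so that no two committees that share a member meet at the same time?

Legal, Design, Audit, IT pairwise conflict, so at least 4 time slots are needed.
4 time slots suffice: time slot 1 → {Budget, Strategy, Audit}; time slot 2 → {Ethics, Planning, Design, Outreach, Ops}; time slot 3 → {Safety, IT}; time slot 4 → {Legal}. No two conflicting committees share a time slot.

4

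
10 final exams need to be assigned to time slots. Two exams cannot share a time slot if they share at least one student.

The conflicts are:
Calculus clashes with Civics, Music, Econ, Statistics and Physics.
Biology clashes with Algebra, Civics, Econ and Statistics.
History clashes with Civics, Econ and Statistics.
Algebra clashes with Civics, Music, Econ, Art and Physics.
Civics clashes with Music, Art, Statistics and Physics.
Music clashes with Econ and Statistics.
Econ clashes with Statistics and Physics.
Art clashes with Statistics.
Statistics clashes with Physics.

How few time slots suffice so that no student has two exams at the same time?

4

Calculus, Music, Econ, Statistics pairwise conflict, so at least 4 time slots are needed.
4 time slots suffice: time slot 1 → {Algebra, Statistics}; time slot 2 → {Civics, Econ}; time slot 3 → {Biology, History, Music, Art, Physics}; time slot 4 → {Calculus}. Every pair that conflicts lands in different time slots.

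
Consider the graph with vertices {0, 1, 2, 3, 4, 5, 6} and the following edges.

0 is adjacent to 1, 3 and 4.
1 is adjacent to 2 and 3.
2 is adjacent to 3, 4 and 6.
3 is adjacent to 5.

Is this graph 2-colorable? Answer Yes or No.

No

1, 2, 3 form a triangle, so at least 3 colors are needed.
So 2 colors are not enough.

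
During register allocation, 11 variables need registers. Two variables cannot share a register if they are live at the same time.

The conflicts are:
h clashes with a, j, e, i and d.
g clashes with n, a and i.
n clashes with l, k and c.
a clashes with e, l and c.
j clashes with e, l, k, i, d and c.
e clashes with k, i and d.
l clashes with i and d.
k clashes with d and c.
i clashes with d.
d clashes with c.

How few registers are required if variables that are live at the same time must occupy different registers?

h, j, e, i, d all conflict with each other, so at least 5 registers are needed.
5 registers suffice: register 1 → {n, a, j}; register 2 → {g, d}; register 3 → {i, c}; register 4 → {e, l}; register 5 → {h, k}. Each listed conflict is separated.

5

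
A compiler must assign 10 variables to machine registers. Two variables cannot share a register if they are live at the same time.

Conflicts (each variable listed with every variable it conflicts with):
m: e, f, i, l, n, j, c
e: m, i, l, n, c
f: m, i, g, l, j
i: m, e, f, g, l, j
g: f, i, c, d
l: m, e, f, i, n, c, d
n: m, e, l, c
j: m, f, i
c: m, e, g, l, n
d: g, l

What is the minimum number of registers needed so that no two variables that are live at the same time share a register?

5

m, e, l, n, c pairwise conflict, so at least 5 registers are needed.
5 registers suffice: register 1 → {m, g}; register 2 → {l, j}; register 3 → {i, c, d}; register 4 → {e, f}; register 5 → {n}. Each listed conflict is separated.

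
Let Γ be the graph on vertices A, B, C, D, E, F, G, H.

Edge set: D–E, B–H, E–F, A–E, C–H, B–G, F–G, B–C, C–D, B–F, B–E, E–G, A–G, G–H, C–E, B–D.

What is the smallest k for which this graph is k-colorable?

B, C, D, E form a clique, so at least 4 colors are needed.
4 colors suffice: color red → {E, H}; color blue → {A, B}; color green → {C, G}; color yellow → {D, F}. No two adjacent vertices share a color.

4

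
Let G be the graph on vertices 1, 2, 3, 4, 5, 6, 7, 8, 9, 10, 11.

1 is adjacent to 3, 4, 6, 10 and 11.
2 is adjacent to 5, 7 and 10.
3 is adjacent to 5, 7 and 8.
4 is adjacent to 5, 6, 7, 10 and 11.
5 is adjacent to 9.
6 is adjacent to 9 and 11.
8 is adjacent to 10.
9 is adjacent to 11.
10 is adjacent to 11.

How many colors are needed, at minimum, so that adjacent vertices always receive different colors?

4

1, 4, 6, 11 are pairwise adjacent (a clique of size 4), so at least 4 colors are needed.
4 colors suffice: color red → {2, 3, 4, 9}; color blue → {5, 7, 8, 11}; color green → {6, 10}; color yellow → {1}. No two adjacent vertices share a color.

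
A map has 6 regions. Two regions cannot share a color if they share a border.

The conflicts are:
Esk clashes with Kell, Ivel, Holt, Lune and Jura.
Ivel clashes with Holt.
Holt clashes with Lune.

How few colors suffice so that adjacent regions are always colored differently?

3

Esk, Holt, Lune all conflict with each other, so at least 3 colors are needed.
3 colors suffice: color 1 → {Esk}; color 2 → {Kell, Holt, Jura}; color 3 → {Ivel, Lune}. Every pair that conflicts lands in different colors.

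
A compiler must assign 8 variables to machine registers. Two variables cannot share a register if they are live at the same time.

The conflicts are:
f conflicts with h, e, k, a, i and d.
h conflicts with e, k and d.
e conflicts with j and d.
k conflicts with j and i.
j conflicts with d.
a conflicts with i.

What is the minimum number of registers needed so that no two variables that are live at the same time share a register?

f, h, e, d all conflict with each other, so at least 4 registers are needed.
A valid assignment using 4 registers: f=1, h=3, e=2, k=2, j=1, a=2, i=3, d=4. No two conflicting variables share a register.

4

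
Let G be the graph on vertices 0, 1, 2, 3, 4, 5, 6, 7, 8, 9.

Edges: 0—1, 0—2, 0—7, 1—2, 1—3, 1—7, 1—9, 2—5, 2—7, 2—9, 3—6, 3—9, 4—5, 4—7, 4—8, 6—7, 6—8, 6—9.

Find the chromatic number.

0, 1, 2, 7 are pairwise adjacent (a clique of size 4), so at least 4 colors are needed.
4 colors suffice: color red → {2, 4, 6}; color blue → {1, 5, 8}; color green → {7, 9}; color yellow → {0, 3}. Every edge joins two different colors.

4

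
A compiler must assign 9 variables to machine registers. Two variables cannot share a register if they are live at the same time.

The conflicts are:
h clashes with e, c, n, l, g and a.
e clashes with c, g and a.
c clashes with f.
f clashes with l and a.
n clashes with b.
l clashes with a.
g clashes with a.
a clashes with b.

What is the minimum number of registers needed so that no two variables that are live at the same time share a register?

4

h, e, g, a all conflict with each other, so at least 4 registers are needed.
A valid assignment using 4 registers: h=2, e=3, c=1, f=2, n=1, l=3, g=4, a=1, b=2. Each listed conflict is separated.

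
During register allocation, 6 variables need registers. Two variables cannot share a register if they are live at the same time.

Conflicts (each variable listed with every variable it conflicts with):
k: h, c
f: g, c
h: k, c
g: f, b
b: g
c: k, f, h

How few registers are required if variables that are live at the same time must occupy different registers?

3

k, h, c are mutually in conflict, so at least 3 registers are needed.
3 registers suffice: register 1 → {g, c}; register 2 → {f, h, b}; register 3 → {k}. Every pair that conflicts lands in different registers.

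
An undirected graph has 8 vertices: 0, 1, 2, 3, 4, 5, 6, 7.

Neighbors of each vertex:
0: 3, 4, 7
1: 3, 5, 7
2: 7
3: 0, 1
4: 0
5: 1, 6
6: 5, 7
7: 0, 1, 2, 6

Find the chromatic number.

2

0 and 3 are adjacent, so at least 2 colors are needed.
2 colors suffice: color red → {3, 4, 5, 7}; color blue → {0, 1, 2, 6}. No two adjacent vertices share a color.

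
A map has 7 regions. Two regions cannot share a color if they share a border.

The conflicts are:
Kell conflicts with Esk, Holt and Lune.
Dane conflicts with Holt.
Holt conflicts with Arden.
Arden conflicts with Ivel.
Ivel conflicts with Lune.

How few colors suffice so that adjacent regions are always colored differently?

The cycle Holt-Arden-Ivel-Lune-Kell-Holt has odd length 5, so it cannot be 2-colored; at least 3 colors are needed.
3 colors suffice: color 1 → {Esk, Holt, Ivel}; color 2 → {Kell, Dane, Arden}; color 3 → {Lune}. Every pair that conflicts lands in different colors.

3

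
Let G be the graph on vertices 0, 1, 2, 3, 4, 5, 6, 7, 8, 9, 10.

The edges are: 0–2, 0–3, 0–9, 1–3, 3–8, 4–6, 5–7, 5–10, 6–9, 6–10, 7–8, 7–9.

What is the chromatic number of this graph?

3

The cycle 0-3-8-7-9-0 has odd length 5, so it cannot be 2-colored; at least 3 colors are needed.
One proper 3-coloring: 0=b, 1=b, 2=a, 3=a, 4=a, 5=c, 6=b, 7=b, 8=c, 9=a, 10=a. Each edge has distinct colors on its endpoints.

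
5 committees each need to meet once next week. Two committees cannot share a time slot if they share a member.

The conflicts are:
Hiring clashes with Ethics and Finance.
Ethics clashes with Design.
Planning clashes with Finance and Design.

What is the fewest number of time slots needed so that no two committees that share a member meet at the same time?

3

The cycle Finance-Planning-Design-Ethics-Hiring-Finance has odd length 5, so it cannot be 2-colored; at least 3 time slots are needed.
3 time slots suffice: time slot 1 → {Hiring, Design}; time slot 2 → {Ethics, Planning}; time slot 3 → {Finance}. Every pair that conflicts lands in different time slots.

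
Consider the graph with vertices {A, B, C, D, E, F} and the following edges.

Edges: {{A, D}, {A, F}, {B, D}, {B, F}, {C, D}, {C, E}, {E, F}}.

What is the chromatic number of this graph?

3

The cycle C-D-B-F-E-C has odd length 5, so it cannot be 2-colored; at least 3 colors are needed.
One proper 3-coloring: A=2, B=2, C=2, D=1, E=3, F=1. Each edge has distinct colors on its endpoints.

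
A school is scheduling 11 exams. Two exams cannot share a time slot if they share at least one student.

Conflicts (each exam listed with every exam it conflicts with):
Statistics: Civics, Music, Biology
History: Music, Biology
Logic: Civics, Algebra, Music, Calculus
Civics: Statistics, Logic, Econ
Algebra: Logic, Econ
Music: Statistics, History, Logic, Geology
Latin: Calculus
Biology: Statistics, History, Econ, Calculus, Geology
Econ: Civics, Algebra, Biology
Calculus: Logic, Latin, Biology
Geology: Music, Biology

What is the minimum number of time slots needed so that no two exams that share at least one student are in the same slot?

The cycle Logic-Calculus-Biology-Geology-Music-Logic has odd length 5, so it cannot be 2-colored; at least 3 time slots are needed.
Using 3 time slots: Statistics=3, History=3, Logic=1, Civics=2, Algebra=2, Music=2, Latin=1, Biology=1, Econ=3, Calculus=2, Geology=3. No two conflicting exams share a time slot.

3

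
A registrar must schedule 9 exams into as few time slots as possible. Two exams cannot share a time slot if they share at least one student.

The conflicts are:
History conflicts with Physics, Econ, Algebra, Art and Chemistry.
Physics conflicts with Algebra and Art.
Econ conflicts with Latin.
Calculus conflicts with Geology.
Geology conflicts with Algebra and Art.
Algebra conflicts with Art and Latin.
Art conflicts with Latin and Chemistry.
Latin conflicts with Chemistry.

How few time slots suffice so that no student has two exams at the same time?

4

History, Physics, Algebra, Art all conflict with each other, so at least 4 time slots are needed.
A valid assignment using 4 time slots: History=2, Physics=4, Econ=1, Calculus=1, Geology=2, Algebra=3, Art=1, Latin=2, Chemistry=3. Each listed conflict is separated.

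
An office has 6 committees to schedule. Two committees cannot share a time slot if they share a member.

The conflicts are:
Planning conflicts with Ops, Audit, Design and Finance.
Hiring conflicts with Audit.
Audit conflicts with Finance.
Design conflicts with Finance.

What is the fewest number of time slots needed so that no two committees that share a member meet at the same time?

Planning, Audit, Finance pairwise conflict, so at least 3 time slots are needed.
3 time slots suffice: time slot 1 → {Planning, Hiring}; time slot 2 → {Ops, Finance}; time slot 3 → {Audit, Design}. Every pair that conflicts lands in different time slots.

3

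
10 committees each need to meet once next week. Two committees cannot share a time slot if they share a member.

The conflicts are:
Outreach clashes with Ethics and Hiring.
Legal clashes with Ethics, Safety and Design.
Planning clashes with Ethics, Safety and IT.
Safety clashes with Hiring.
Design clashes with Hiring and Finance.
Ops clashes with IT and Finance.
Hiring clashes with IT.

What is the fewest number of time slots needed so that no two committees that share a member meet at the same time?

3

The cycle Ethics-Planning-Safety-Hiring-Outreach-Ethics has odd length 5, so it cannot be 2-colored; at least 3 time slots are needed.
3 time slots suffice: time slot 1 → {Legal, Planning, Ops, Hiring}; time slot 2 → {Ethics, Safety, Design, IT}; time slot 3 → {Outreach, Finance}. Every pair that conflicts lands in different time slots.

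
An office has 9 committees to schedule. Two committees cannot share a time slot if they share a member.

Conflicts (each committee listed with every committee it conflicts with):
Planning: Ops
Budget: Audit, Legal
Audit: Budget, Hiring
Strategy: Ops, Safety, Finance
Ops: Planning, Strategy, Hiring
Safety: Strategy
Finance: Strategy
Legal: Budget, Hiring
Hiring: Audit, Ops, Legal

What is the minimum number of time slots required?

2

Strategy and Finance conflict, so at least 2 time slots are needed.
2 time slots suffice: time slot 1 → {Audit, Ops, Safety, Finance, Legal}; time slot 2 → {Planning, Budget, Strategy, Hiring}. Every pair that conflicts lands in different time slots.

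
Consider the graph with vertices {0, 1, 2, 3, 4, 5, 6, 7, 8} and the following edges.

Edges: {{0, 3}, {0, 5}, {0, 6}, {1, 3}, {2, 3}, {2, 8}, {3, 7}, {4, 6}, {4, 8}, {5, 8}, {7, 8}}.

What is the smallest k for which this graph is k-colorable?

The cycle 2-8-5-0-3-2 has odd length 5, so it cannot be 2-colored; at least 3 colors are needed.
A valid assignment using 3 colors: 0=blue, 1=blue, 2=blue, 3=red, 4=blue, 5=green, 6=red, 7=blue, 8=red. Every edge joins two different colors.

3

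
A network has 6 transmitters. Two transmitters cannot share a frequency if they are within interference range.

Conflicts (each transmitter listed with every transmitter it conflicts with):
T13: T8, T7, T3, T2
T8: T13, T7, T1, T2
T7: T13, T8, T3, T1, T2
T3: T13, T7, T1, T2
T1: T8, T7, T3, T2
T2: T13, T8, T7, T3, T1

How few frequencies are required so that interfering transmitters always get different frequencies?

T13, T8, T7, T2 pairwise conflict, so at least 4 frequencies are needed.
4 frequencies suffice: T13=4, T8=3, T7=1, T3=3, T1=4, T2=2. Each listed conflict is separated.

4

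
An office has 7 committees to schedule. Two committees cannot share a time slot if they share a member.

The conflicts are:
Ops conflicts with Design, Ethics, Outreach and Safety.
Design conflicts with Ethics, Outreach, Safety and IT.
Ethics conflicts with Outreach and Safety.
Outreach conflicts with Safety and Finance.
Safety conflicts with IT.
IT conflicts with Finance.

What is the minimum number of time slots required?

5

Ops, Design, Ethics, Outreach, Safety are mutually in conflict, so at least 5 time slots are needed.
5 time slots suffice: time slot 1 → {Design, Finance}; time slot 2 → {Outreach, IT}; time slot 3 → {Safety}; time slot 4 → {Ops}; time slot 5 → {Ethics}. Every pair that conflicts lands in different time slots.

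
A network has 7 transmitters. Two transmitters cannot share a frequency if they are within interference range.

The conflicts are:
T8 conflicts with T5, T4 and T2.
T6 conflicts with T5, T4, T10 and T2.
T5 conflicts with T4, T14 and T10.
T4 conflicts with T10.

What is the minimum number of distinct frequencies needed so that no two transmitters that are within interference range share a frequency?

T6, T5, T4, T10 all conflict with each other, so at least 4 frequencies are needed.
4 frequencies suffice: frequency 1 → {T5, T2}; frequency 2 → {T4, T14}; frequency 3 → {T8, T6}; frequency 4 → {T10}. No two conflicting transmitters share a frequency.

4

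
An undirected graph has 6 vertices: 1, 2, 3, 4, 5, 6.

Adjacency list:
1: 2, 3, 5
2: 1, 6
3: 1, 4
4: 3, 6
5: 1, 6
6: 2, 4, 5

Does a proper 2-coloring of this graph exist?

No

The cycle 3-1-2-6-4-3 has odd length 5, so it cannot be 2-colored; at least 3 colors are needed.
So 2 colors are not enough.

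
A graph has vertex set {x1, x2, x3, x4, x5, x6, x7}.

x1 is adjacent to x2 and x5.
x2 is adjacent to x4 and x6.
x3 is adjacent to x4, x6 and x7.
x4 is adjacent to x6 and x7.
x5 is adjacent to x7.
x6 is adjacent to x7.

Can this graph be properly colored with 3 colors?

No

x3, x4, x6, x7 form a clique, so at least 4 colors are needed.
So 3 colors are not enough.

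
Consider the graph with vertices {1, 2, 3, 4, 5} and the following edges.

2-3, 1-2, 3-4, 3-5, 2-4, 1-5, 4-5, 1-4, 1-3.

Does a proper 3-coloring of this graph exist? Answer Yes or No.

1, 2, 3, 4 are mutually adjacent (a clique of size 4), so at least 4 colors are needed.
So 3 colors are not enough.

No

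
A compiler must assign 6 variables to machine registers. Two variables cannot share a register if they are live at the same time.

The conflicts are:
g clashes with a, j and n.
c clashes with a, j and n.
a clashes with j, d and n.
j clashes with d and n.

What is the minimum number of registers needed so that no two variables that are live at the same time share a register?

g, a, j, n all conflict with each other, so at least 4 registers are needed.
4 registers suffice: register 1 → {a}; register 2 → {j}; register 3 → {d, n}; register 4 → {g, c}. Every pair that conflicts lands in different registers.

4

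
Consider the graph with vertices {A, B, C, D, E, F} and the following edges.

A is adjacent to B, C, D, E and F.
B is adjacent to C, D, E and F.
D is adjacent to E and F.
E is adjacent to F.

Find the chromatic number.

5

A, B, D, E, F are mutually adjacent (a clique of size 5), so at least 5 colors are needed.
A valid assignment using 5 colors: A=2, B=1, C=3, D=5, E=4, F=3. Every edge joins two different colors.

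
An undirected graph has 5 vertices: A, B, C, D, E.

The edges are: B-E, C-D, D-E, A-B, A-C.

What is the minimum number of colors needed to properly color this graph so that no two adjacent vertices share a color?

3

The cycle E-B-A-C-D-E has odd length 5, so it cannot be 2-colored; at least 3 colors are needed.
3 colors suffice: color 1 → {A, D}; color 2 → {B, C}; color 3 → {E}. Each edge has distinct colors on its endpoints.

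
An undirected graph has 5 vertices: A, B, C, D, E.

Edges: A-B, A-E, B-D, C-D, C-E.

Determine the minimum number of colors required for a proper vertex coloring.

The cycle C-E-A-B-D-C has odd length 5, so it cannot be 2-colored; at least 3 colors are needed.
3 colors suffice: color red → {A, C}; color blue → {D, E}; color green → {B}. Every edge joins two different colors.

3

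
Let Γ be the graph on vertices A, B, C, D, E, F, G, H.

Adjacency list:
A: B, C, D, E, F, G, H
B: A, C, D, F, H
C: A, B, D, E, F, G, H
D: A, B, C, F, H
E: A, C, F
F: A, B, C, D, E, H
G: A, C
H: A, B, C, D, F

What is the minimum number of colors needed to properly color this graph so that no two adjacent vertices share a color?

A, B, C, D, F, H form a clique, so at least 6 colors are needed.
A valid assignment using 6 colors: A=1, B=6, C=2, D=4, E=4, F=3, G=3, H=5. Each edge has distinct colors on its endpoints.

6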